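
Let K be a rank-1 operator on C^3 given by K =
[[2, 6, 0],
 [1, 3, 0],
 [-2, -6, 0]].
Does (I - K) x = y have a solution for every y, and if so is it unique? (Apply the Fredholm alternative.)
(I - K) is invertible (det(I - K) = -4 ≠ 0), so for every y in C^3 the equation (I - K) x = y has a unique solution.

K has rank 1, so it is an outer product K = u v^T: every row of K is a multiple of one row vector. Reading off the entries, u = (2, 1, -2) and v = (1, 3, 0) (row i of K equals u_i·v^T). A rank-one matrix u v^T satisfies K u = u (v·u) and kills the (2)-dimensional subspace v^⊥, so its characteristic polynomial is lambda^2 (lambda - v·u) with v·u = tr K = 5. Hence the eigenvalues of I - K are 1 (multiplicity 2) and 1 - (5) = -4, so det(I - K) = -4. (Direct check: I - K =
[[-1, -6, 0],
 [-1, -2, 0],
 [2, 6, 1]]
has determinant -4.) The finite-dimensional Fredholm alternative says: either (I - K) is invertible, or ker(I - K) ≠ {0} and then range(I - K) = ker((I - K)^*)^⊥, with dim ker(I - K) = dim ker((I - K)^*). Since det(I - K) ≠ 0, 1 is not an eigenvalue of K and ker(I - K) = {0}, so we are in the first case: for every y there is a unique x = (I - K)^(-1) y. Explicitly, by the Sherman–Morrison formula, (I - u v^T)^(-1) = I + u v^T/(1 - v·u), i.e. (I - K)^(-1) = I + K/(-4).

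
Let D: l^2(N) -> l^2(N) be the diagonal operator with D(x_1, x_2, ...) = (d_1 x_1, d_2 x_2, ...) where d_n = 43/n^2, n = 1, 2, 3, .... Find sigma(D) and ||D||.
sigma(D) = {43/n^2 : n ≥ 1} ∪ {0}; ||D|| = 43

A bounded diagonal operator on l^2 with diagonal entries d_n has spectrum equal to the closure of {d_n : n ≥ 1}: every d_n is an eigenvalue (with eigenvector e_n), so {d_n} ⊂ sigma(D); the spectrum is closed, so its closure is too; and for lambda not in the closure, (D - lambda I) has bounded inverse (the diagonal entries 1/(d_n - lambda) are bounded). For our sequence d_n = 43/n^2, n = 1, 2, 3, ...:
  - {d_n} = {43/n^2 : n ≥ 1}; the only limit point is 0
  - closure = {43/n^2 : n ≥ 1} ∪ {0}
For the norm: a diagonal operator has ||D|| = sup_n |d_n|. Here d_n = 43/n^2 is positive and decreasing, so sup_n |d_n| = d_1 = 43. So ||D|| = 43.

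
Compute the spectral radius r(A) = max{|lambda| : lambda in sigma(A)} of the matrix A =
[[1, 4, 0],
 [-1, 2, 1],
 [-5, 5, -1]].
r(A) ≈ 3.3465

The eigenvalues of A are the roots of its characteristic polynomial. With M = A (coefficients from the trace, the sum of principal 2x2 minors, and det A):
  p(λ) = det(λ I - M) = λ^3 - 2λ^2 - 2λ + 31.
No integer candidate from the rational root theorem (±divisors of 31) is a root, so the roots are irrational. The cubic discriminant is Δ = -22675 < 0, so there is one real root and a complex-conjugate pair. p(-3) = -8 and p(-2) = 19 have opposite signs, so a root lies in (-3, -2); Newton's method refines it to λ ≈ -2.7681. Dividing out (λ - (-2.7681)) leaves approximately λ^2 - 4.7681λ + 11.1989. For λ^2 - 4.7681λ + 11.1989 the discriminant is -22.0603. It is negative, so the remaining roots are the complex-conjugate pair λ ≈ 2.3841 ± 2.3484i. Their product equals the constant term, so |λ|^2 ≈ 11.1989 and |λ| ≈ 3.3465.
Thus the eigenvalues (to 4 decimals) are -2.7681 (modulus 2.7681); 2.3841 ± 2.3484i (modulus 3.3465). The spectral radius is the largest modulus: r(A) ≈ 3.3465. (Cross-check: r(A) ≤ ||A||_2 ≈ 7.8152; equality holds whenever A is normal, though it can also hold for some non-normal A.)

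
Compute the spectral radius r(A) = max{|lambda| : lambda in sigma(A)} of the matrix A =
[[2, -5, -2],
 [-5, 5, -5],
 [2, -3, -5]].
r(A) ≈ 9.4271

The eigenvalues of A are the roots of its characteristic polynomial. With M = A (coefficients from the trace, the sum of principal 2x2 minors, and det A):
  p(λ) = det(λ I - M) = λ^3 - 2λ^2 - 61λ - 85.
No integer candidate from the rational root theorem (±divisors of 85) is a root, so the roots are irrational. The cubic discriminant is Δ = 538353 > 0, so there are three distinct real roots. p(-6) = -7 and p(-5) = 45 have opposite signs, so a root lies in (-6, -5); Newton's method refines it to λ ≈ -5.8985. p(-2) = 21 and p(-1) = -27 have opposite signs, so a root lies in (-2, -1); Newton's method refines it to λ ≈ -1.5286. p(9) = -67 and p(10) = 105 have opposite signs, so a root lies in (9, 10); Newton's method refines it to λ ≈ 9.4271. Check (Vieta): the three roots sum to 2, matching tr M = 2.
Thus the eigenvalues (to 4 decimals) are -5.8985 (modulus 5.8985); -1.5286 (modulus 1.5286); 9.4271 (modulus 9.4271). The spectral radius is the largest modulus: r(A) ≈ 9.4271. (Cross-check: r(A) ≤ ||A||_2 ≈ 9.4978; equality holds whenever A is normal, though it can also hold for some non-normal A.)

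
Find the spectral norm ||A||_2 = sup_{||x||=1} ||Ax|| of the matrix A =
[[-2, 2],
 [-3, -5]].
||A||_2 = sqrt((42 + sqrt(740))/2) ≈ 5.8823 (= sqrt(largest eigenvalue of A^T A))

||A||_2 = sigma_max(A) = sqrt(lambda_max(A^T A)). Form the symmetric matrix M = A^T A =
[[13, 11],
 [11, 29]].
Its characteristic polynomial (trace, determinant of M give the coefficients) is
  p(λ) = det(λ I - M) = λ^2 - 42λ + 256.
For λ^2 - 42λ + 256 the discriminant is 740. It is nonnegative but not a perfect square, so the roots are real and irrational: λ = (42 ± sqrt(740))/2 ≈ 34.6015, 7.3985.
So the eigenvalues of A^T A are ≈ 7.3985, 34.6015 (all ≥ 0, as they must be for A^T A). The largest is λ_max = (42 + sqrt(740))/2 ≈ 34.6015, hence ||A||_2 = sqrt(λ_max) = sqrt((42 + sqrt(740))/2) ≈ 5.8823.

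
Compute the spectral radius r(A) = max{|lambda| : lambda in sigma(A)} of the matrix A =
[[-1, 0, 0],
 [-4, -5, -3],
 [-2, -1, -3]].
r(A) = 6

The eigenvalues of A are the roots of its characteristic polynomial. With M = A (coefficients from the trace, the sum of principal 2x2 minors, and det A):
  p(λ) = det(λ I - M) = λ^3 + 9λ^2 + 20λ + 12.
By the rational root theorem any rational root is an integer divisor of 12. Testing λ = -6: p(-6) = -216 + 324 - 120 + 12 = 0, so λ = -6 is a root. Dividing out (λ + 6) leaves p(λ) = (λ + 6)(λ^2 + 3λ + 2). For λ^2 + 3λ + 2 the discriminant is 1. It is a perfect square (1^2), so the roots are rational: λ = (-3 ± 1)/2 = -1, -2.
Thus the eigenvalues (to 4 decimals) are -1 (modulus 1); -2 (modulus 2); -6 (modulus 6). The spectral radius is the largest modulus: r(A) = 6. (Cross-check: r(A) ≤ ||A||_2 ≈ 7.7949; equality holds whenever A is normal, though it can also hold for some non-normal A.)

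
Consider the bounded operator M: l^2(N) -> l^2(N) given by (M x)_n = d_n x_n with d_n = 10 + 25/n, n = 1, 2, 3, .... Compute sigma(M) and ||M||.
sigma(M) = {10 + 25/n : n ≥ 1} ∪ {10}; ||M|| = 35

A bounded diagonal operator on l^2 with diagonal entries d_n has spectrum equal to the closure of {d_n : n ≥ 1}: every d_n is an eigenvalue (with eigenvector e_n), so {d_n} ⊂ sigma(M); the spectrum is closed, so its closure is too; and for lambda not in the closure, (M - lambda I) has bounded inverse (the diagonal entries 1/(d_n - lambda) are bounded). For our sequence d_n = 10 + 25/n, n = 1, 2, 3, ...:
  - {d_n} = {10 + 25/n : n ≥ 1}; the only limit point is 10
  - closure = {10 + 25/n : n ≥ 1} ∪ {10}
For the norm: a diagonal operator has ||M|| = sup_n |d_n|. Here d_n = 10 + 25/n is positive and decreasing, so sup_n |d_n| = d_1 = 10 + 25 = 35. So ||M|| = 35.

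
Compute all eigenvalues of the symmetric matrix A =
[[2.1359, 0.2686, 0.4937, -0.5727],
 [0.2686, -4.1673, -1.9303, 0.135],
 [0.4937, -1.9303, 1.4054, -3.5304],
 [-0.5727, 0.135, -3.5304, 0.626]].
sigma(A) ≈ {-5, -2, 2, 5}

A is real symmetric, so its spectrum consists of real eigenvalues. Expanding the characteristic polynomial of the displayed matrix gives
  det(λ I - A) = p(λ) = λ^4 + (0)λ^3 + (-29)λ^2 + (0)λ + (99.9975).
Solving p(λ) = 0 yields eigenvalues ≈ -5, -2, 2, 5. (A is shown rounded to 4 decimals, so these recover the underlying integer eigenvalues to within that precision.)
Verification: the trace of A = 0 equals the sum of eigenvalues 0, and det(A) ≈ 99.9975 matches the eigenvalue product 100.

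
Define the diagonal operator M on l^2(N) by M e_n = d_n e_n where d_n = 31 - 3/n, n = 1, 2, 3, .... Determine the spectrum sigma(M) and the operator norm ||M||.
sigma(M) = {31 - 3/n : n ≥ 1} ∪ {31}; ||M|| = 31

A bounded diagonal operator on l^2 with diagonal entries d_n has spectrum equal to the closure of {d_n : n ≥ 1}: every d_n is an eigenvalue (with eigenvector e_n), so {d_n} ⊂ sigma(M); the spectrum is closed, so its closure is too; and for lambda not in the closure, (M - lambda I) has bounded inverse (the diagonal entries 1/(d_n - lambda) are bounded). For our sequence d_n = 31 - 3/n, n = 1, 2, 3, ...:
  - {d_n} = {31 - 3/n : n ≥ 1}; the only limit point is 31
  - closure = {31 - 3/n : n ≥ 1} ∪ {31}
For the norm: a diagonal operator has ||M|| = sup_n |d_n|. Here d_n = 31 - 3/n increases monotonically from d_1 = 28 toward 31, with all terms in [28, 31); so sup_n |d_n| = 31 (the supremum is the limit, not attained). So ||M|| = 31.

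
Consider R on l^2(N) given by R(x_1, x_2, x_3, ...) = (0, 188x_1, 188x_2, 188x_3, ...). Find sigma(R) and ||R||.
sigma(R) = closed disk {z in C : |z| ≤ 188}; ||R|| = 188

Note R = 188·U where U is the unit right shift (U x)_k = x_{k-1} (with x_0 := 0); so ||R|| = 188||U|| and sigma(R) = 188·sigma(U). ||R x||^2 = sum_{k≥1} |188x_k|^2 = 35344||x||^2, so ||R|| = 188 and sigma(R) ⊂ {|z| ≤ 188}. For any |lambda| < 188, the equation (R - lambda I) x = 0 forces x_1 = 0, then 188x_k = lambda x_{k+1} ⇒ x = 0, so R has no eigenvalues. But (R - lambda I) is not surjective for |lambda| < 188: solving (R - lambda I) x = e_1 would require x_n proportional to (lambda/188)^(-n), which is not in l^2. So every |lambda| < 188 lies in the residual spectrum. The boundary |lambda| = 188 is in the approximate point spectrum (the spectrum is closed). Hence sigma(R) is the closed disk of radius 188.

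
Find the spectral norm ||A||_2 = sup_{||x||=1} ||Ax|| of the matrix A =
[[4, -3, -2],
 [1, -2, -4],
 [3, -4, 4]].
||A||_2 ≈ 7.3255 (= sqrt(largest eigenvalue of A^T A))

||A||_2 = sigma_max(A) = sqrt(lambda_max(A^T A)). Form the symmetric matrix M = A^T A =
[[26, -26, 0],
 [-26, 29, -2],
 [0, -2, 36]].
Its characteristic polynomial (trace, sum of principal 2x2 minors, determinant of M give the coefficients) is
  p(λ) = det(λ I - M) = λ^3 - 91λ^2 + 2054λ - 2704.
No integer candidate from the rational root theorem (±divisors of 2704) is a root, so the roots are irrational. The cubic discriminant is Δ = 1023670180 > 0, so there are three distinct real roots. p(1) = -740 and p(2) = 1048 have opposite signs, so a root lies in (1, 2); Newton's method refines it to λ ≈ 1.4022. p(35) = 586 and p(36) = -40 have opposite signs, so a root lies in (35, 36); Newton's method refines it to λ ≈ 35.9345. p(53) = -584 and p(54) = 320 have opposite signs, so a root lies in (53, 54); Newton's method refines it to λ ≈ 53.6632. Check (Vieta): the three roots sum to 91, matching tr M = 91.
So the eigenvalues of A^T A are ≈ 1.4022, 35.9345, 53.6632 (all ≥ 0, as they must be for A^T A). The largest is λ_max ≈ 53.6632, hence ||A||_2 = sqrt(λ_max) ≈ 7.3255.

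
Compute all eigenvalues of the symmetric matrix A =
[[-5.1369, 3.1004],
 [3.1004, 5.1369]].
sigma(A) ≈ {-6, 6}

A is real symmetric, so its spectrum consists of real eigenvalues. Expanding the characteristic polynomial of the displayed matrix gives
  det(λ I - A) = p(λ) = λ^2 + (0)λ + (-36).
Solving p(λ) = 0 yields eigenvalues ≈ -6, 6. (A is shown rounded to 4 decimals, so these recover the underlying integer eigenvalues to within that precision.)
Verification: the trace of A = 0 equals the sum of eigenvalues 0, and det(A) ≈ -36.0002 matches the eigenvalue product -36.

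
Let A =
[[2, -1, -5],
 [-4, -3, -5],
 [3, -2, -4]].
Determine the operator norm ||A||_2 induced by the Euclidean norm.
||A||_2 ≈ 8.8437 (= sqrt(largest eigenvalue of A^T A))

||A||_2 = sigma_max(A) = sqrt(lambda_max(A^T A)). Form the symmetric matrix M = A^T A =
[[29, 4, -2],
 [4, 14, 28],
 [-2, 28, 66]].
Its characteristic polynomial (trace, sum of principal 2x2 minors, determinant of M give the coefficients) is
  p(λ) = det(λ I - M) = λ^3 - 109λ^2 + 2440λ - 2500.
No integer candidate from the rational root theorem (±divisors of 2500) is a root, so the roots are irrational. The cubic discriminant is Δ = 11476745600 > 0, so there are three distinct real roots. p(1) = -168 and p(2) = 1952 have opposite signs, so a root lies in (1, 2); Newton's method refines it to λ ≈ 1.0758. p(29) = 980 and p(30) = -400 have opposite signs, so a root lies in (29, 30); Newton's method refines it to λ ≈ 29.7132. p(78) = -784 and p(79) = 3030 have opposite signs, so a root lies in (78, 79); Newton's method refines it to λ ≈ 78.2111. Check (Vieta): the three roots sum to 109, matching tr M = 109.
So the eigenvalues of A^T A are ≈ 1.0758, 29.7132, 78.2111 (all ≥ 0, as they must be for A^T A). The largest is λ_max ≈ 78.2111, hence ||A||_2 = sqrt(λ_max) ≈ 8.8437.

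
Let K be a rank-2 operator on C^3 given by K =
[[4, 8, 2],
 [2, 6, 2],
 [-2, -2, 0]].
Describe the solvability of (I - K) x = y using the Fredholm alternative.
(I - K) is invertible (det(I - K) = 7 ≠ 0), so for every y in C^3 the equation (I - K) x = y has a unique solution.

K has rank 2 and factors as K = U V^T = u1 v1^T + u2 v2^T with u1 = (2, 2, 0), v1 = (1, 3, 1), u2 = (-2, 0, 2), v2 = (-1, -1, 0) (multiplying out reproduces the displayed K). The nonzero eigenvalues of U V^T coincide with those of the 2 x 2 matrix G = V^T U = [[v1·u1, v1·u2], [v2·u1, v2·u2]] = [[8, 0], [-4, 2]], and by the Sylvester determinant identity det(I_3 - U V^T) = det(I_2 - V^T U) = det([[-7, 0], [4, -1]]) = (-7)(-1) - (0)(4) = 7. (Direct check: I - K =
[[-3, -8, -2],
 [-2, -5, -2],
 [2, 2, 1]]
has determinant 7.) The finite-dimensional Fredholm alternative says: either (I - K) is invertible, or ker(I - K) ≠ {0} and then range(I - K) = ker((I - K)^*)^⊥, with dim ker(I - K) = dim ker((I - K)^*). Since det(I - K) ≠ 0, 1 is not an eigenvalue of K and ker(I - K) = {0}, so we are in the first case: for every y there is a unique x = (I - K)^(-1) y. (Explicitly, by the Woodbury identity, (I - U V^T)^(-1) = I + U (I_2 - G)^(-1) V^T.)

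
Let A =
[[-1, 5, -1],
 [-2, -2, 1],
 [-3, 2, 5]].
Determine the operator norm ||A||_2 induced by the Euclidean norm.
||A||_2 ≈ 6.5083 (= sqrt(largest eigenvalue of A^T A))

||A||_2 = sigma_max(A) = sqrt(lambda_max(A^T A)). Form the symmetric matrix M = A^T A =
[[14, -7, -16],
 [-7, 33, 3],
 [-16, 3, 27]].
Its characteristic polynomial (trace, sum of principal 2x2 minors, determinant of M give the coefficients) is
  p(λ) = det(λ I - M) = λ^3 - 74λ^2 + 1417λ - 3249.
No integer candidate from the rational root theorem (±divisors of 3249) is a root, so the roots are irrational. The cubic discriminant is Δ = 195487737 > 0, so there are three distinct real roots. p(2) = -703 and p(3) = 363 have opposite signs, so a root lies in (2, 3); Newton's method refines it to λ ≈ 2.6452. p(28) = 363 and p(29) = -1 have opposite signs, so a root lies in (28, 29); Newton's method refines it to λ ≈ 28.9972. p(42) = -183 and p(43) = 363 have opposite signs, so a root lies in (42, 43); Newton's method refines it to λ ≈ 42.3576. Check (Vieta): the three roots sum to 74, matching tr M = 74.
So the eigenvalues of A^T A are ≈ 2.6452, 28.9972, 42.3576 (all ≥ 0, as they must be for A^T A). The largest is λ_max ≈ 42.3576, hence ||A||_2 = sqrt(λ_max) ≈ 6.5083.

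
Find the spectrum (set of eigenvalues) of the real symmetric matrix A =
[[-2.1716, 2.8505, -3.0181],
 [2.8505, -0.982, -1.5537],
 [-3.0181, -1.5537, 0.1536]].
sigma(A) ≈ {-5, -2, 4}

A is real symmetric, so its spectrum consists of real eigenvalues. Expanding the characteristic polynomial of the displayed matrix gives
  det(λ I - A) = p(λ) = λ^3 + (3)λ^2 + (-18)λ + (-40).
Solving p(λ) = 0 yields eigenvalues ≈ -5, -2, 4. (A is shown rounded to 4 decimals, so these recover the underlying integer eigenvalues to within that precision.)
Verification: the trace of A = -3 equals the sum of eigenvalues -3, and det(A) ≈ 39.9999 matches the eigenvalue product 40.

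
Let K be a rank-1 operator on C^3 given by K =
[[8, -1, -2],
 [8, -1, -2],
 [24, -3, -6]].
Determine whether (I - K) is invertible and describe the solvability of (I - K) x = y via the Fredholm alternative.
(I - K) is singular (det(I - K) = 0, i.e. 1 ∈ sigma(K)). (I - K) x = y is solvable iff y ⊥ ker((I - K)^*) = span{(8, -1, -2)}, i.e. iff 8y_1 - y_2 - 2y_3 = 0. When solvable, the solutions are x = y + c·(1, 1, 3), c arbitrary (ker(I - K) = span{(1, 1, 3)}, dimension 1).

K has rank 1, so it is an outer product K = u v^T: every row of K is a multiple of one row vector. Reading off the entries, u = (1, 1, 3) and v = (8, -1, -2) (row i of K equals u_i·v^T). A rank-one matrix u v^T satisfies K u = u (v·u) and kills the (2)-dimensional subspace v^⊥, so its characteristic polynomial is lambda^2 (lambda - v·u) with v·u = tr K = 1. Hence the eigenvalues of I - K are 1 (multiplicity 2) and 1 - (1) = 0, so det(I - K) = 0. (Direct check: I - K =
[[-7, 1, 2],
 [-8, 2, 2],
 [-24, 3, 7]]
has determinant 0.) So 1 is an eigenvalue of K and (I - K) is not invertible. The finite-dimensional Fredholm alternative says: either (I - K) is invertible, or ker(I - K) ≠ {0} and then range(I - K) = ker((I - K)^*)^⊥, with dim ker(I - K) = dim ker((I - K)^*). We are in the second case, so we need both kernels. Kernel of I - K: (I - K) u = u - u (v·u) = u - u = 0, so ker(I - K) = span{u} = span{(1, 1, 3)} (it is exactly 1-dimensional because rank(I - K) = 2). Kernel of the adjoint: K is real, so (I - K)^* = I - K^T = I - v u^T, and (I - v u^T) v = v - v (u·v) = 0; hence ker((I - K)^*) = span{v} = span{(8, -1, -2)}. Therefore (I - K) x = y is solvable iff <y, v> = 0, i.e. iff 8y_1 - y_2 - 2y_3 = 0. When this holds, K y = u (v·y) = 0, so (I - K) y = y and x = y is a particular solution; the full solution set is the line x = y + c·u = y + c·(1, 1, 3), c ∈ C.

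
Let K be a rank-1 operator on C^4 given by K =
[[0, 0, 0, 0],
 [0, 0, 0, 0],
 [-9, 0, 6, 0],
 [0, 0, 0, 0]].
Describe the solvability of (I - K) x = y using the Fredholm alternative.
(I - K) is invertible (det(I - K) = -5 ≠ 0), so for every y in C^4 the equation (I - K) x = y has a unique solution.

K has rank 1, so it is an outer product K = u v^T: every row of K is a multiple of one row vector. Reading off the entries, u = (0, 0, 3, 0) and v = (-3, 0, 2, 0) (row i of K equals u_i·v^T). A rank-one matrix u v^T satisfies K u = u (v·u) and kills the (3)-dimensional subspace v^⊥, so its characteristic polynomial is lambda^3 (lambda - v·u) with v·u = tr K = 6. Hence the eigenvalues of I - K are 1 (multiplicity 3) and 1 - (6) = -5, so det(I - K) = -5. (Direct check: I - K =
[[1, 0, 0, 0],
 [0, 1, 0, 0],
 [9, 0, -5, 0],
 [0, 0, 0, 1]]
has determinant -5.) The finite-dimensional Fredholm alternative says: either (I - K) is invertible, or ker(I - K) ≠ {0} and then range(I - K) = ker((I - K)^*)^⊥, with dim ker(I - K) = dim ker((I - K)^*). Since det(I - K) ≠ 0, 1 is not an eigenvalue of K and ker(I - K) = {0}, so we are in the first case: for every y there is a unique x = (I - K)^(-1) y. Explicitly, by the Sherman–Morrison formula, (I - u v^T)^(-1) = I + u v^T/(1 - v·u), i.e. (I - K)^(-1) = I + K/(-5).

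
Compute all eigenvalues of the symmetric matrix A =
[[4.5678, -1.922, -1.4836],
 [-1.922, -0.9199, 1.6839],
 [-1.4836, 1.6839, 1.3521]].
sigma(A) ≈ {-2, 1, 6}

A is real symmetric, so its spectrum consists of real eigenvalues. Expanding the characteristic polynomial of the displayed matrix gives
  det(λ I - A) = p(λ) = λ^3 + (-5)λ^2 + (-8)λ + (12).
Solving p(λ) = 0 yields eigenvalues ≈ -2, 1, 6. (A is shown rounded to 4 decimals, so these recover the underlying integer eigenvalues to within that precision.)
Verification: the trace of A = 5 equals the sum of eigenvalues 5, and det(A) ≈ -12.0003 matches the eigenvalue product -12.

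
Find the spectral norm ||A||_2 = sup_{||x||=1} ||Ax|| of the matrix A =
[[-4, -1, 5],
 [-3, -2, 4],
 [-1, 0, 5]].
||A||_2 ≈ 9.5468 (= sqrt(largest eigenvalue of A^T A))

||A||_2 = sigma_max(A) = sqrt(lambda_max(A^T A)). Form the symmetric matrix M = A^T A =
[[26, 10, -37],
 [10, 5, -13],
 [-37, -13, 66]].
Its characteristic polynomial (trace, sum of principal 2x2 minors, determinant of M give the coefficients) is
  p(λ) = det(λ I - M) = λ^3 - 97λ^2 + 538λ - 361.
No integer candidate from the rational root theorem (±divisors of 361) is a root, so the roots are irrational. The cubic discriminant is Δ = 1118181257 > 0, so there are three distinct real roots. p(0) = -361 and p(1) = 81 have opposite signs, so a root lies in (0, 1); Newton's method refines it to λ ≈ 0.7797. p(5) = 29 and p(6) = -409 have opposite signs, so a root lies in (5, 6); Newton's method refines it to λ ≈ 5.0798. p(91) = -1089 and p(92) = 6815 have opposite signs, so a root lies in (91, 92); Newton's method refines it to λ ≈ 91.1405. Check (Vieta): the three roots sum to 97, matching tr M = 97.
So the eigenvalues of A^T A are ≈ 0.7797, 5.0798, 91.1405 (all ≥ 0, as they must be for A^T A). The largest is λ_max ≈ 91.1405, hence ||A||_2 = sqrt(λ_max) ≈ 9.5468.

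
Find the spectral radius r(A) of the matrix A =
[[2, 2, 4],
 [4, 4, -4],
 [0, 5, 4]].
r(A) = 6

The eigenvalues of A are the roots of its characteristic polynomial. With M = A (coefficients from the trace, the sum of principal 2x2 minors, and det A):
  p(λ) = det(λ I - M) = λ^3 - 10λ^2 + 44λ - 120.
By the rational root theorem any rational root is an integer divisor of 120. Testing λ = 6: p(6) = 216 - 360 + 264 - 120 = 0, so λ = 6 is a root. Dividing out (λ - 6) leaves p(λ) = (λ - 6)(λ^2 - 4λ + 20). For λ^2 - 4λ + 20 the discriminant is -64. It is negative, so the roots are the complex-conjugate pair λ = 2 ± (sqrt(64)/2) i ≈ 2 ± 4i. For a conjugate pair the product of the roots equals the constant term, so |λ|^2 = 20 and |λ| = sqrt(20) ≈ 4.4721.
Thus the eigenvalues (to 4 decimals) are 2 ± 4i (modulus 4.4721); 6 (modulus 6). The spectral radius is the largest modulus: r(A) = 6. (Cross-check: r(A) ≤ ||A||_2 ≈ 7.7902; equality holds whenever A is normal, though it can also hold for some non-normal A.)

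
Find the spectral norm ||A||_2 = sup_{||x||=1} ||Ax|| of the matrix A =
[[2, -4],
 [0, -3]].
||A||_2 = sqrt((29 + sqrt(697))/2) ≈ 5.2631 (= sqrt(largest eigenvalue of A^T A))

||A||_2 = sigma_max(A) = sqrt(lambda_max(A^T A)). Form the symmetric matrix M = A^T A =
[[4, -8],
 [-8, 25]].
Its characteristic polynomial (trace, determinant of M give the coefficients) is
  p(λ) = det(λ I - M) = λ^2 - 29λ + 36.
For λ^2 - 29λ + 36 the discriminant is 697. It is nonnegative but not a perfect square, so the roots are real and irrational: λ = (29 ± sqrt(697))/2 ≈ 27.7004, 1.2996.
So the eigenvalues of A^T A are ≈ 1.2996, 27.7004 (all ≥ 0, as they must be for A^T A). The largest is λ_max = (29 + sqrt(697))/2 ≈ 27.7004, hence ||A||_2 = sqrt(λ_max) = sqrt((29 + sqrt(697))/2) ≈ 5.2631.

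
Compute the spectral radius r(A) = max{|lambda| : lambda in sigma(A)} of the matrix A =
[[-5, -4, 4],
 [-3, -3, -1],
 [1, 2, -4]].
r(A) ≈ 8.5511

The eigenvalues of A are the roots of its characteristic polynomial. With M = A (coefficients from the trace, the sum of principal 2x2 minors, and det A):
  p(λ) = det(λ I - M) = λ^3 + 12λ^2 + 33λ + 30.
No integer candidate from the rational root theorem (±divisors of 30) is a root, so the roots are irrational. The cubic discriminant is Δ = -4752 < 0, so there is one real root and a complex-conjugate pair. p(-9) = -24 and p(-8) = 22 have opposite signs, so a root lies in (-9, -8); Newton's method refines it to λ ≈ -8.5511. Dividing out (λ - (-8.5511)) leaves approximately λ^2 + 3.4489λ + 3.5083. For λ^2 + 3.4489λ + 3.5083 the discriminant is -2.1386. It is negative, so the remaining roots are the complex-conjugate pair λ ≈ -1.7244 ± 0.7312i. Their product equals the constant term, so |λ|^2 ≈ 3.5083 and |λ| ≈ 1.873.
Thus the eigenvalues (to 4 decimals) are -8.5511 (modulus 8.5511); -1.7244 ± 0.7312i (modulus 1.873). The spectral radius is the largest modulus: r(A) ≈ 8.5511. (Cross-check: r(A) ≤ ||A||_2 ≈ 9.0196; equality holds whenever A is normal, though it can also hold for some non-normal A.)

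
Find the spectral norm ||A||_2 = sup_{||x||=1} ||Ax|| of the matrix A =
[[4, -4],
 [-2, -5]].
||A||_2 = sqrt((61 + sqrt(585))/2) ≈ 6.5264 (= sqrt(largest eigenvalue of A^T A))

||A||_2 = sigma_max(A) = sqrt(lambda_max(A^T A)). Form the symmetric matrix M = A^T A =
[[20, -6],
 [-6, 41]].
Its characteristic polynomial (trace, determinant of M give the coefficients) is
  p(λ) = det(λ I - M) = λ^2 - 61λ + 784.
For λ^2 - 61λ + 784 the discriminant is 585. It is nonnegative but not a perfect square, so the roots are real and irrational: λ = (61 ± sqrt(585))/2 ≈ 42.5934, 18.4066.
So the eigenvalues of A^T A are ≈ 18.4066, 42.5934 (all ≥ 0, as they must be for A^T A). The largest is λ_max = (61 + sqrt(585))/2 ≈ 42.5934, hence ||A||_2 = sqrt(λ_max) = sqrt((61 + sqrt(585))/2) ≈ 6.5264.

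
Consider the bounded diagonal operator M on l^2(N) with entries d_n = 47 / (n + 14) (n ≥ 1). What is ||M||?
||M|| = 47/15 (attained at n = 1)

For M diagonal, ||M|| = sup_n |d_n| = sup_n 47/(n + 14). This is positive and strictly decreasing in n, so the supremum is attained at n = 1: d_1 = 47/(1 + 14) = 47/15. Hence ||M|| = 47/15.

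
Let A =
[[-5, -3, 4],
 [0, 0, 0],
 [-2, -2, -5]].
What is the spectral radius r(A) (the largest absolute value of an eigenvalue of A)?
r(A) = sqrt(33) ≈ 5.7446

The eigenvalues of A are the roots of its characteristic polynomial. With M = A (coefficients from the trace, the sum of principal 2x2 minors, and det A):
  p(λ) = det(λ I - M) = λ^3 + 10λ^2 + 33λ.
The constant term is 0, so λ = 0 is a root. Dividing out λ leaves p(λ) = λ(λ^2 + 10λ + 33). For λ^2 + 10λ + 33 the discriminant is -32. It is negative, so the roots are the complex-conjugate pair λ = -5 ± (sqrt(32)/2) i ≈ -5 ± 2.8284i. For a conjugate pair the product of the roots equals the constant term, so |λ|^2 = 33 and |λ| = sqrt(33) ≈ 5.7446.
Thus the eigenvalues (to 4 decimals) are -5 ± 2.8284i (modulus 5.7446); 0 (modulus 0). The spectral radius is the largest modulus: r(A) = sqrt(33) ≈ 5.7446. (Cross-check: r(A) ≤ ||A||_2 ≈ 7.134; equality holds whenever A is normal, though it can also hold for some non-normal A.)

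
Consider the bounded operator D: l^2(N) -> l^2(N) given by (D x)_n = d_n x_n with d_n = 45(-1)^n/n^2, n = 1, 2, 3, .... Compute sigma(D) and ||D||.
sigma(D) = {45(-1)^n/n^2 : n ≥ 1} ∪ {0}; ||D|| = 45

A bounded diagonal operator on l^2 with diagonal entries d_n has spectrum equal to the closure of {d_n : n ≥ 1}: every d_n is an eigenvalue (with eigenvector e_n), so {d_n} ⊂ sigma(D); the spectrum is closed, so its closure is too; and for lambda not in the closure, (D - lambda I) has bounded inverse (the diagonal entries 1/(d_n - lambda) are bounded). For our sequence d_n = 45(-1)^n/n^2, n = 1, 2, 3, ...:
  - {d_n} = {45(-1)^n/n^2 : n ≥ 1}; the only limit point is 0
  - closure = {45(-1)^n/n^2 : n ≥ 1} ∪ {0}
For the norm: a diagonal operator has ||D|| = sup_n |d_n|. Here |d_n| = 45/n^2 is decreasing, so sup_n |d_n| = |d_1| = 45. So ||D|| = 45.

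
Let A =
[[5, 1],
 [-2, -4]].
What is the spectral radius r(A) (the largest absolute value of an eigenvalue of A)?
r(A) = (1 + sqrt(73))/2 ≈ 4.772

The eigenvalues of A are the roots of its characteristic polynomial. With M = A (coefficients from the trace and determinant):
  p(λ) = det(λ I - M) = λ^2 - λ - 18.
For λ^2 - λ - 18 the discriminant is 73. It is nonnegative but not a perfect square, so the roots are real and irrational: λ = (1 ± sqrt(73))/2 ≈ 4.772, -3.772.
Thus the eigenvalues (to 4 decimals) are 4.772 (modulus 4.772); -3.772 (modulus 3.772). The spectral radius is the largest modulus: r(A) = (1 + sqrt(73))/2 ≈ 4.772. (Cross-check: r(A) ≤ ||A||_2 ≈ 6.1088; equality holds whenever A is normal, though it can also hold for some non-normal A.)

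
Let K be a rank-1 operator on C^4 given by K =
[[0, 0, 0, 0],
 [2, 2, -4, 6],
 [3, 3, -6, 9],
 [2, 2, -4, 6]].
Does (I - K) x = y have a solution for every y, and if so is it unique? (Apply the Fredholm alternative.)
(I - K) is invertible (det(I - K) = -1 ≠ 0), so for every y in C^4 the equation (I - K) x = y has a unique solution.

K has rank 1, so it is an outer product K = u v^T: every row of K is a multiple of one row vector. Reading off the entries, u = (0, 2, 3, 2) and v = (1, 1, -2, 3) (row i of K equals u_i·v^T). A rank-one matrix u v^T satisfies K u = u (v·u) and kills the (3)-dimensional subspace v^⊥, so its characteristic polynomial is lambda^3 (lambda - v·u) with v·u = tr K = 2. Hence the eigenvalues of I - K are 1 (multiplicity 3) and 1 - (2) = -1, so det(I - K) = -1. (Direct check: I - K =
[[1, 0, 0, 0],
 [-2, -1, 4, -6],
 [-3, -3, 7, -9],
 [-2, -2, 4, -5]]
has determinant -1.) The finite-dimensional Fredholm alternative says: either (I - K) is invertible, or ker(I - K) ≠ {0} and then range(I - K) = ker((I - K)^*)^⊥, with dim ker(I - K) = dim ker((I - K)^*). Since det(I - K) ≠ 0, 1 is not an eigenvalue of K and ker(I - K) = {0}, so we are in the first case: for every y there is a unique x = (I - K)^(-1) y. Explicitly, by the Sherman–Morrison formula, (I - u v^T)^(-1) = I + u v^T/(1 - v·u), i.e. (I - K)^(-1) = I - K.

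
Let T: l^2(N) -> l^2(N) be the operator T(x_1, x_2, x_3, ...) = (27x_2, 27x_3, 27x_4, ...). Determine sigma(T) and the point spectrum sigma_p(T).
sigma(T) = closed disk {z in C : |z| ≤ 27}; sigma_p(T) = open disk {z in C : |z| < 27}

Note T = 27·V where V is the unit left shift (V x)_k = x_{k+1}; so sigma(T) = 27·sigma(V) and ||T|| = 27||V||. ||T x||^2 = 729sum_{k≥2} |x_k|^2 ≤ 729||x||^2, with equality on {x : x_1 = 0}, so ||T|| = 27. For any lambda with |lambda| < 27, set r = lambda/27 (|r| < 1); the vector x = (1, r, r^2, ...) is in l^2 and satisfies T x = 27(r, r^2, ...) = lambda x, so lambda is an eigenvalue. On the boundary |lambda| = 27 the geometric series diverges, so no l^2 eigenvector exists, but these lambda lie in the approximate point spectrum. Hence sigma(T) is the closed disk of radius 27 and sigma_p(T) is the open disk.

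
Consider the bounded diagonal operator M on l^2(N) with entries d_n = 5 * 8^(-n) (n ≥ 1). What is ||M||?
||M|| = 5/8 (attained at n = 1)

For M diagonal, ||M|| = sup_n |d_n|. The sequence d_n = 5 * 8^(-n) is positive and strictly decreasing (ratio 8^(-1) < 1), so the supremum is d_1 = 5/8. Hence ||M|| = 5/8.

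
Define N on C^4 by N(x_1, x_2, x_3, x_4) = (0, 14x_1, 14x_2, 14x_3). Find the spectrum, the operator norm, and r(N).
sigma(N) = {0}; ||N|| = 14; r(N) = 0. (N is nilpotent with N^4 = 0.)

On C^4, N is a strictly lower-triangular matrix with 14 on the subdiagonal and zeros elsewhere, so its characteristic polynomial is lambda^4 and every eigenvalue is 0: sigma(N) = {0}. For the operator norm, N e_i = 14e_{i+1} for i = 1, ..., 3 and N e_4 = 0, so the singular values of N are 14 (with multiplicity 3) and 0; hence ||N|| = 14. The spectral radius r(N) = max|lambda| = 0. Note ||N|| > r(N) — characteristic of non-normal nilpotent operators. Indeed N^4 = 0.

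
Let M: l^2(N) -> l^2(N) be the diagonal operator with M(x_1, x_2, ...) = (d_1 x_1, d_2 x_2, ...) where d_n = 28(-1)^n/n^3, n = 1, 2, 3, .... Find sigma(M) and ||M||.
sigma(M) = {28(-1)^n/n^3 : n ≥ 1} ∪ {0}; ||M|| = 28

A bounded diagonal operator on l^2 with diagonal entries d_n has spectrum equal to the closure of {d_n : n ≥ 1}: every d_n is an eigenvalue (with eigenvector e_n), so {d_n} ⊂ sigma(M); the spectrum is closed, so its closure is too; and for lambda not in the closure, (M - lambda I) has bounded inverse (the diagonal entries 1/(d_n - lambda) are bounded). For our sequence d_n = 28(-1)^n/n^3, n = 1, 2, 3, ...:
  - {d_n} = {28(-1)^n/n^3 : n ≥ 1}; the only limit point is 0
  - closure = {28(-1)^n/n^3 : n ≥ 1} ∪ {0}
For the norm: a diagonal operator has ||M|| = sup_n |d_n|. Here |d_n| = 28/n^3 is decreasing, so sup_n |d_n| = |d_1| = 28. So ||M|| = 28.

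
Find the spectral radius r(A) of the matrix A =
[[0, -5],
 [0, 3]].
r(A) = 3

The eigenvalues of A are the roots of its characteristic polynomial. With M = A (coefficients from the trace and determinant):
  p(λ) = det(λ I - M) = λ^2 - 3λ.
For λ^2 - 3λ the discriminant is 9. It is a perfect square (3^2), so the roots are rational: λ = (3 ± 3)/2 = 3, 0.
Thus the eigenvalues (to 4 decimals) are 3 (modulus 3); 0 (modulus 0). The spectral radius is the largest modulus: r(A) = 3. (Cross-check: r(A) ≤ ||A||_2 ≈ 5.831; equality holds whenever A is normal, though it can also hold for some non-normal A.)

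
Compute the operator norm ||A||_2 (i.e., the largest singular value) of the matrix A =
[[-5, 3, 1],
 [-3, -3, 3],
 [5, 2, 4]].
||A||_2 ≈ 7.7804 (= sqrt(largest eigenvalue of A^T A))

||A||_2 = sigma_max(A) = sqrt(lambda_max(A^T A)). Form the symmetric matrix M = A^T A =
[[59, 4, 6],
 [4, 22, 2],
 [6, 2, 26]].
Its characteristic polynomial (trace, sum of principal 2x2 minors, determinant of M give the coefficients) is
  p(λ) = det(λ I - M) = λ^3 - 107λ^2 + 3348λ - 32400.
No integer candidate from the rational root theorem (±divisors of 32400) is a root, so the roots are irrational. The cubic discriminant is Δ = 34853328 > 0, so there are three distinct real roots. p(21) = -18 and p(22) = 116 have opposite signs, so a root lies in (21, 22); Newton's method refines it to λ ≈ 21.1044. p(25) = 50 and p(26) = -108 have opposite signs, so a root lies in (25, 26); Newton's method refines it to λ ≈ 25.3612. p(60) = -720 and p(61) = 662 have opposite signs, so a root lies in (60, 61); Newton's method refines it to λ ≈ 60.5344. Check (Vieta): the three roots sum to 107, matching tr M = 107.
So the eigenvalues of A^T A are ≈ 21.1044, 25.3612, 60.5344 (all ≥ 0, as they must be for A^T A). The largest is λ_max ≈ 60.5344, hence ||A||_2 = sqrt(λ_max) ≈ 7.7804.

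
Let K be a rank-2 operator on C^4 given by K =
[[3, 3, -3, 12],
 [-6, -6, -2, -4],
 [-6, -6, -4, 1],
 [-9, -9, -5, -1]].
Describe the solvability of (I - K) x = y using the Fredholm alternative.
(I - K) is invertible (det(I - K) = 75 ≠ 0), so for every y in C^4 the equation (I - K) x = y has a unique solution.

K has rank 2 and factors as K = U V^T = u1 v1^T + u2 v2^T with u1 = (3, -2, -1, -2), v1 = (3, 3, 1, 2), u2 = (2, 0, 1, 1), v2 = (-3, -3, -3, 3) (multiplying out reproduces the displayed K). The nonzero eigenvalues of U V^T coincide with those of the 2 x 2 matrix G = V^T U = [[v1·u1, v1·u2], [v2·u1, v2·u2]] = [[-2, 9], [-6, -6]], and by the Sylvester determinant identity det(I_4 - U V^T) = det(I_2 - V^T U) = det([[3, -9], [6, 7]]) = (3)(7) - (-9)(6) = 75. (Direct check: I - K =
[[-2, -3, 3, -12],
 [6, 7, 2, 4],
 [6, 6, 5, -1],
 [9, 9, 5, 2]]
has determinant 75.) The finite-dimensional Fredholm alternative says: either (I - K) is invertible, or ker(I - K) ≠ {0} and then range(I - K) = ker((I - K)^*)^⊥, with dim ker(I - K) = dim ker((I - K)^*). Since det(I - K) ≠ 0, 1 is not an eigenvalue of K and ker(I - K) = {0}, so we are in the first case: for every y there is a unique x = (I - K)^(-1) y. (Explicitly, by the Woodbury identity, (I - U V^T)^(-1) = I + U (I_2 - G)^(-1) V^T.)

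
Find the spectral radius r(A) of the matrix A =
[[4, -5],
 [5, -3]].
r(A) = sqrt(13) ≈ 3.6056

The eigenvalues of A are the roots of its characteristic polynomial. With M = A (coefficients from the trace and determinant):
  p(λ) = det(λ I - M) = λ^2 - λ + 13.
For λ^2 - λ + 13 the discriminant is -51. It is negative, so the roots are the complex-conjugate pair λ = 1/2 ± (sqrt(51)/2) i ≈ 0.5 ± 3.5707i. For a conjugate pair the product of the roots equals the constant term, so |λ|^2 = 13 and |λ| = sqrt(13) ≈ 3.6056.
Thus the eigenvalues (to 4 decimals) are 0.5 ± 3.5707i (modulus 3.6056). The spectral radius is the largest modulus: r(A) = sqrt(13) ≈ 3.6056. (Cross-check: r(A) ≤ ||A||_2 ≈ 8.5249; equality holds whenever A is normal, though it can also hold for some non-normal A.)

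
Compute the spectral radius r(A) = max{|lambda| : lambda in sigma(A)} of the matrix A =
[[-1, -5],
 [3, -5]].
r(A) = sqrt(20) ≈ 4.4721

The eigenvalues of A are the roots of its characteristic polynomial. With M = A (coefficients from the trace and determinant):
  p(λ) = det(λ I - M) = λ^2 + 6λ + 20.
For λ^2 + 6λ + 20 the discriminant is -44. It is negative, so the roots are the complex-conjugate pair λ = -3 ± (sqrt(44)/2) i ≈ -3 ± 3.3166i. For a conjugate pair the product of the roots equals the constant term, so |λ|^2 = 20 and |λ| = sqrt(20) ≈ 4.4721.
Thus the eigenvalues (to 4 decimals) are -3 ± 3.3166i (modulus 4.4721). The spectral radius is the largest modulus: r(A) = sqrt(20) ≈ 4.4721. (Cross-check: r(A) ≤ ||A||_2 ≈ 7.2361; equality holds whenever A is normal, though it can also hold for some non-normal A.)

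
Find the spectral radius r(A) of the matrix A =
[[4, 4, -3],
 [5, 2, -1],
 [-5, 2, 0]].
r(A) ≈ 8.4986

The eigenvalues of A are the roots of its characteristic polynomial. With M = A (coefficients from the trace, the sum of principal 2x2 minors, and det A):
  p(λ) = det(λ I - M) = λ^3 - 6λ^2 - 25λ + 32.
No integer candidate from the rational root theorem (±divisors of 32) is a root, so the roots are irrational. The cubic discriminant is Δ = 171400 > 0, so there are three distinct real roots. p(-4) = -28 and p(-3) = 26 have opposite signs, so a root lies in (-4, -3); Newton's method refines it to λ ≈ -3.5571. p(1) = 2 and p(2) = -34 have opposite signs, so a root lies in (1, 2); Newton's method refines it to λ ≈ 1.0585. p(8) = -40 and p(9) = 50 have opposite signs, so a root lies in (8, 9); Newton's method refines it to λ ≈ 8.4986. Check (Vieta): the three roots sum to 6, matching tr M = 6.
Thus the eigenvalues (to 4 decimals) are -3.5571 (modulus 3.5571); 1.0585 (modulus 1.0585); 8.4986 (modulus 8.4986). The spectral radius is the largest modulus: r(A) ≈ 8.4986. (Cross-check: r(A) ≤ ||A||_2 ≈ 8.8177; equality holds whenever A is normal, though it can also hold for some non-normal A.)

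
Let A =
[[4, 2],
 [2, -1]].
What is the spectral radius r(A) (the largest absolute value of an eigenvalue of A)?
r(A) = (3 + sqrt(41))/2 ≈ 4.7016

The eigenvalues of A are the roots of its characteristic polynomial. With M = A (coefficients from the trace and determinant):
  p(λ) = det(λ I - M) = λ^2 - 3λ - 8.
For λ^2 - 3λ - 8 the discriminant is 41. It is nonnegative but not a perfect square, so the roots are real and irrational: λ = (3 ± sqrt(41))/2 ≈ 4.7016, -1.7016.
Thus the eigenvalues (to 4 decimals) are 4.7016 (modulus 4.7016); -1.7016 (modulus 1.7016). The spectral radius is the largest modulus: r(A) = (3 + sqrt(41))/2 ≈ 4.7016. (Cross-check: r(A) ≤ ||A||_2 ≈ 4.7016; equality holds whenever A is normal, though it can also hold for some non-normal A.)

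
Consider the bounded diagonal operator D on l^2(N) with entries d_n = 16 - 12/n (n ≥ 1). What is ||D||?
||D|| = 16

For a diagonal operator on l^2 with entries d_n, ||D|| = sup_n |d_n|. Here d_1 = 4, d_2 = 10, ..., and d_n = 16 - 12/n increases monotonically toward 16. All terms lie in [4, 16), so |d_n| = d_n and the supremum is the limit 16, which is not attained by any individual d_n. Hence ||D|| = 16.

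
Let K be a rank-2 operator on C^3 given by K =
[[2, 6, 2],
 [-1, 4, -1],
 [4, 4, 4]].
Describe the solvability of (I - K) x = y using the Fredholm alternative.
(I - K) is invertible (det(I - K) = 25 ≠ 0), so for every y in C^3 the equation (I - K) x = y has a unique solution.

K has rank 2 and factors as K = U V^T = u1 v1^T + u2 v2^T with u1 = (-3, -2, -2), v1 = (-1, -2, -1), u2 = (1, 3, -2), v2 = (-1, 0, -1) (multiplying out reproduces the displayed K). The nonzero eigenvalues of U V^T coincide with those of the 2 x 2 matrix G = V^T U = [[v1·u1, v1·u2], [v2·u1, v2·u2]] = [[9, -5], [5, 1]], and by the Sylvester determinant identity det(I_3 - U V^T) = det(I_2 - V^T U) = det([[-8, 5], [-5, 0]]) = (-8)(0) - (5)(-5) = 25. (Direct check: I - K =
[[-1, -6, -2],
 [1, -3, 1],
 [-4, -4, -3]]
has determinant 25.) The finite-dimensional Fredholm alternative says: either (I - K) is invertible, or ker(I - K) ≠ {0} and then range(I - K) = ker((I - K)^*)^⊥, with dim ker(I - K) = dim ker((I - K)^*). Since det(I - K) ≠ 0, 1 is not an eigenvalue of K and ker(I - K) = {0}, so we are in the first case: for every y there is a unique x = (I - K)^(-1) y. (Explicitly, by the Woodbury identity, (I - U V^T)^(-1) = I + U (I_2 - G)^(-1) V^T.)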